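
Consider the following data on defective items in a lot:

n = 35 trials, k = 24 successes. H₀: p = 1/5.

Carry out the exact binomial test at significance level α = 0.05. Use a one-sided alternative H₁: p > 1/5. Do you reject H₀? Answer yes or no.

Exact binomial: n=35, k=24, p₀=1/5=0.2000
P(X≥24) from Σ C(n,i)·p₀^i·(1−p₀)^(n−i)
p-value (one-sided, H₁ greater) = 0.00000
At α=0.05: p < α → reject H₀

reject H₀: yes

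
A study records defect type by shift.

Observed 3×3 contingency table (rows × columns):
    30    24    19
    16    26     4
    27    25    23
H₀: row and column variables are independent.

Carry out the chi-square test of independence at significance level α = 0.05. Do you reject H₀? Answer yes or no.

Row totals [73, 46, 75], col totals [73, 75, 46], n=194
χ² = (30−27.47)²/27.47 + (24−28.22)²/28.22 + (19−17.31)²/17.31 + (16−17.31)²/17.31 + (26−17.78)²/17.78 + (4−10.91)²/10.91 + (27−28.22)²/28.22 + (25−28.99)²/28.99 + (23−17.78)²/17.78 = 11.4327
df = 4
p-value (upper-tail) = 0.02211
At α=0.05: p < α → reject H₀

reject H₀: yes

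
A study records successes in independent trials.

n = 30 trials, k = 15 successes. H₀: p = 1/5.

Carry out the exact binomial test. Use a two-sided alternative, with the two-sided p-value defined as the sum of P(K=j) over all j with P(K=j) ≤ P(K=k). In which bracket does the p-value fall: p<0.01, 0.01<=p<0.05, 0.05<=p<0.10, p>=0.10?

Exact binomial: n=30, k=15, p₀=1/5=0.2000
P(X=j) = C(n,j)·p₀^j·(1−p₀)^(n−j); p = Σ P(X=j) over j with P(X=j) ≤ P(X=15)
p-value (two-sided) = 0.00023
→ bracket: p<0.01

p-value bracket: p<0.01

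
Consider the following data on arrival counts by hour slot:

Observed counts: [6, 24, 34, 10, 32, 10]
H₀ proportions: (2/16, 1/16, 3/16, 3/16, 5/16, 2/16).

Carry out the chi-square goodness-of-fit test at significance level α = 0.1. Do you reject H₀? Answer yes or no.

reject H₀: yes

n = 116; E_i = n·p_i = [14.50, 7.25, 21.75, 21.75, 36.25, 14.50]
χ² = (6−14.50)²/14.50 + (24−7.25)²/7.25 + (34−21.75)²/21.75 + (10−21.75)²/21.75 + (32−36.25)²/36.25 + (10−14.50)²/14.50 = 58.8230
df = 5
p-value (upper-tail) = 0.00000
At α=0.1: p < α → reject H₀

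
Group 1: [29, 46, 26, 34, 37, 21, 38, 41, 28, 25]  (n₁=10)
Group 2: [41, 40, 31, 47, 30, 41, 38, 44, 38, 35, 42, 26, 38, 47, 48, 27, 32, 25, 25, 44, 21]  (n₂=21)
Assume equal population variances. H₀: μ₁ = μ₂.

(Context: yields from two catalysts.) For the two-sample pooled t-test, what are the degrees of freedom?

degrees of freedom = 29

df = n₁ + n₂ − 2 = 10 + 21 − 2 = 29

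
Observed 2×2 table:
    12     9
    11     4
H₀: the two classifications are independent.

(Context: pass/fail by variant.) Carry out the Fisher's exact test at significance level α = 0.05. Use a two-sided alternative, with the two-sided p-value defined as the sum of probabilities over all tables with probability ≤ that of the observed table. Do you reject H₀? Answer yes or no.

Margins: r₁=21, r₂=15, c₁=23, c₂=13, n=36
p_obs = C(21,12)·C(15,11)/C(36,23); sum pmf over tables with pmf ≤ p_obs
p-value (two-sided) = 0.48370
At α=0.05: p ≥ α → fail to reject H₀

reject H₀: no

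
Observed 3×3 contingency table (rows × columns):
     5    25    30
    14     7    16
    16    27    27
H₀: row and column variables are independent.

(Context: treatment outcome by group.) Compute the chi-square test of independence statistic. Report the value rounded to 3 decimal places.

test statistic = 14.392

Row totals [60, 37, 70], col totals [35, 59, 73], n=167
χ² = (5−12.57)²/12.57 + (25−21.20)²/21.20 + (30−26.23)²/26.23 + (14−7.75)²/7.75 + (7−13.07)²/13.07 + (16−16.17)²/16.17 + (16−14.67)²/14.67 + (27−24.73)²/24.73 + (27−30.60)²/30.60 = 14.3920
df = 4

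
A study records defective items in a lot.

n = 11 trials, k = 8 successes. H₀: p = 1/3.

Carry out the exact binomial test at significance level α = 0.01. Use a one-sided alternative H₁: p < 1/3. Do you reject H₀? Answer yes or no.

reject H₀: no

Exact binomial: n=11, k=8, p₀=1/3=0.3333
P(X≤8) from Σ C(n,i)·p₀^i·(1−p₀)^(n−i)
p-value (one-sided, H₁ less) = 0.99863
At α=0.01: p ≥ α → fail to reject H₀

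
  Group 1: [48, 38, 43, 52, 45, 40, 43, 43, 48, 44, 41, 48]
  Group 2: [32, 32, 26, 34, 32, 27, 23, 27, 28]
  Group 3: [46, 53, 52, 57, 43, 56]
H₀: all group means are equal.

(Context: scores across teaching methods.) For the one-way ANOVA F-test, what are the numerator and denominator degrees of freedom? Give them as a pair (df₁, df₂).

k = 3 groups, N = 27 total
df = (k−1, N−k) = (3−1, 27−3) = (2, 24)

degrees of freedom = [2, 24]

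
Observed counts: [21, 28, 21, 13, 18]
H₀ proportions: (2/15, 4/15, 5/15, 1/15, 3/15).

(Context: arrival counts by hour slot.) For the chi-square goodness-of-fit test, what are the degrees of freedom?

df = k − 1 = 5 − 1 = 4

degrees of freedom = 4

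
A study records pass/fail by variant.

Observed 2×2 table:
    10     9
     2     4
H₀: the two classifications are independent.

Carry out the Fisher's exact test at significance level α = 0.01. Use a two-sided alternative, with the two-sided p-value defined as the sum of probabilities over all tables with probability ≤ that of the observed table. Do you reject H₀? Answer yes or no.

Margins: r₁=19, r₂=6, c₁=12, c₂=13, n=25
p_obs = C(19,10)·C(6,2)/C(25,12); sum pmf over tables with pmf ≤ p_obs
p-value (two-sided) = 0.64472
At α=0.01: p ≥ α → fail to reject H₀

reject H₀: no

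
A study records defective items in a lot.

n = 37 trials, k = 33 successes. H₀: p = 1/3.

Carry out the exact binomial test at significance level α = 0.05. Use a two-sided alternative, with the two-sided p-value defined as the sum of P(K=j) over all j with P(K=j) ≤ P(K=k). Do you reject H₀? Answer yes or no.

Exact binomial: n=37, k=33, p₀=1/3=0.3333
P(X=j) = C(n,j)·p₀^j·(1−p₀)^(n−j); p = Σ P(X=j) over j with P(X=j) ≤ P(X=33)
p-value (two-sided) = 0.00000
At α=0.05: p < α → reject H₀

reject H₀: yes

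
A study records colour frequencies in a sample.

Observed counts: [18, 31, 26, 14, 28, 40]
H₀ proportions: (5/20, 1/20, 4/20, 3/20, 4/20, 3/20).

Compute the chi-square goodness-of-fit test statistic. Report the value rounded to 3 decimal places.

test statistic = 96.435

n = 157; E_i = n·p_i = [39.25, 7.85, 31.40, 23.55, 31.40, 23.55]
χ² = (18−39.25)²/39.25 + (31−7.85)²/7.85 + (26−31.40)²/31.40 + (14−23.55)²/23.55 + (28−31.40)²/31.40 + (40−23.55)²/23.55 = 96.4352
df = 5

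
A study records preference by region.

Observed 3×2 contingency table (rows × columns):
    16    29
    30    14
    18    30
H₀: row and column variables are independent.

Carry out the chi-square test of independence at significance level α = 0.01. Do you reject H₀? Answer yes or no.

reject H₀: yes

Row totals [45, 44, 48], col totals [64, 73], n=137
χ² = (16−21.02)²/21.02 + (29−23.98)²/23.98 + (30−20.55)²/20.55 + (14−23.45)²/23.45 + (18−22.42)²/22.42 + (30−25.58)²/25.58 = 12.0344
df = 2
p-value (upper-tail) = 0.00244
At α=0.01: p < α → reject H₀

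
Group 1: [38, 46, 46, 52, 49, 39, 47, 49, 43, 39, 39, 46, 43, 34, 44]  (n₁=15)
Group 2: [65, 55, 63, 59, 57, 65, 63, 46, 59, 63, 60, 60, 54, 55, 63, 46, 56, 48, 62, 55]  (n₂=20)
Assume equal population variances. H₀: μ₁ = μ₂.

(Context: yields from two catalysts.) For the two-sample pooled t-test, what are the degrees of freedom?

degrees of freedom = 33

df = n₁ + n₂ − 2 = 15 + 20 − 2 = 33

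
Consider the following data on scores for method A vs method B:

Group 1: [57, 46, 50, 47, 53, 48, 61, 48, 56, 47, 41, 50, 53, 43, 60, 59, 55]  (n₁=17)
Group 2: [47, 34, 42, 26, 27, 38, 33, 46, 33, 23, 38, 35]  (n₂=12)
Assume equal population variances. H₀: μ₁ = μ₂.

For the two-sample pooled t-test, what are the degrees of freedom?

df = n₁ + n₂ − 2 = 17 + 12 − 2 = 27

degrees of freedom = 27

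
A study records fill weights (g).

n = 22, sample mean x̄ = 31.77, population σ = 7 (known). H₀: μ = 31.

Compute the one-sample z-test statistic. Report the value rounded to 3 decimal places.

SE = σ/√n = 7/√22 = 1.4924
z = (x̄−μ₀)/SE = (31.77−31)/1.4924 = 0.5159

test statistic = 0.516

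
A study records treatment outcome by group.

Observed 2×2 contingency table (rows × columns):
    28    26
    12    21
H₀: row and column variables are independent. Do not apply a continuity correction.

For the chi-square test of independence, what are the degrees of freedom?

df = (r−1)(c−1) = (2−1)·(2−1) = 1

degrees of freedom = 1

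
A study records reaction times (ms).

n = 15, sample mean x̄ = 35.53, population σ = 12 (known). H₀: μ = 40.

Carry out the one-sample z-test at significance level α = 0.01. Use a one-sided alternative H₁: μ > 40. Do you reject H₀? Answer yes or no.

SE = σ/√n = 12/√15 = 3.0984
z = (x̄−μ₀)/SE = (35.53−40)/3.0984 = -1.4427
p-value (one-sided, H₁ greater) = 0.92545
At α=0.01: p ≥ α → fail to reject H₀

reject H₀: no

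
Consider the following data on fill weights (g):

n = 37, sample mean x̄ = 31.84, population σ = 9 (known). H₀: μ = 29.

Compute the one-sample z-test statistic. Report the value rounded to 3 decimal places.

test statistic = 1.919

SE = σ/√n = 9/√37 = 1.4796
z = (x̄−μ₀)/SE = (31.84−29)/1.4796 = 1.9194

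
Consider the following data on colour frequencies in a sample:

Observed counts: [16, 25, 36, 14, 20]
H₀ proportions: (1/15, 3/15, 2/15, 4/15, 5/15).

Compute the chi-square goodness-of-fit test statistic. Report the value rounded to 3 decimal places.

test statistic = 56.748

n = 111; E_i = n·p_i = [7.40, 22.20, 14.80, 29.60, 37.00]
χ² = (16−7.40)²/7.40 + (25−22.20)²/22.20 + (36−14.80)²/14.80 + (14−29.60)²/29.60 + (20−37.00)²/37.00 = 56.7477
df = 4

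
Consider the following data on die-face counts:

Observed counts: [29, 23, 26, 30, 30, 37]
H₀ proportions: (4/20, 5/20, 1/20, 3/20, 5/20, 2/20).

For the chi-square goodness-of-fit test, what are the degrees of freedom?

degrees of freedom = 5

df = k − 1 = 6 − 1 = 5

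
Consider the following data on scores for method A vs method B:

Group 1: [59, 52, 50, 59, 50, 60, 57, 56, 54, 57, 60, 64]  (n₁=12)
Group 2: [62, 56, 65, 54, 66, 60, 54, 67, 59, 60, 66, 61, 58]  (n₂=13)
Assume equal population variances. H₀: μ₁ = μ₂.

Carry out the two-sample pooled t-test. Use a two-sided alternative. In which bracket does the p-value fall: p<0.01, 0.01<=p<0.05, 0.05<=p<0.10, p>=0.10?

x̄₁=56.500, s₁=4.317, n₁=12
x̄₂=60.615, s₂=4.464, n₂=13
s_p² = [11·4.317² + 12·4.464²]/23 = 19.3077
SE = √(s_p²·(1/12+1/13)) = 1.7590
t = (56.500−60.615)/1.7590 = -2.3396
df = 23
p-value (two-sided) = 0.02835
→ bracket: 0.01<=p<0.05

p-value bracket: 0.01<=p<0.05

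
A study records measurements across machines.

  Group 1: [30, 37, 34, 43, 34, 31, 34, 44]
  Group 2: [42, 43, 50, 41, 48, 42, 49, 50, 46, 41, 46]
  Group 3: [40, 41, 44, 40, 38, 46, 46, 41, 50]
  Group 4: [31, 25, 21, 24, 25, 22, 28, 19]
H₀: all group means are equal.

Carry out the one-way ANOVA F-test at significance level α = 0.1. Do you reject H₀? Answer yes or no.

Group means [35.88, 45.27, 42.89, 24.38], grand mean 37.944
SSB = Σnᵢ(x̄ᵢ−x̄)² = 2318.068; SSW = ΣΣ(x−x̄ᵢ)² = 539.821
MSB = 2318.068/3 = 772.6894; MSW = 539.821/32 = 16.8694
F = MSB/MSW = 45.8042
df = (3, 32)
p-value (upper-tail) = 0.00000
At α=0.1: p < α → reject H₀

reject H₀: yes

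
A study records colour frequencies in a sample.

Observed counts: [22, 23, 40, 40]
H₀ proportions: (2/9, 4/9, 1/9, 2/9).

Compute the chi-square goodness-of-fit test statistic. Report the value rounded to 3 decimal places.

test statistic = 74.746

n = 125; E_i = n·p_i = [27.78, 55.56, 13.89, 27.78]
χ² = (22−27.78)²/27.78 + (23−55.56)²/55.56 + (40−13.89)²/13.89 + (40−27.78)²/27.78 = 74.7460
df = 3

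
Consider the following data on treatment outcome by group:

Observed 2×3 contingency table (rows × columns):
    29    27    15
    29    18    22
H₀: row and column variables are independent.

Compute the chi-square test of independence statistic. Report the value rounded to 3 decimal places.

Row totals [71, 69], col totals [58, 45, 37], n=140
χ² = (29−29.41)²/29.41 + (27−22.82)²/22.82 + (15−18.76)²/18.76 + (29−28.59)²/28.59 + (18−22.18)²/22.18 + (22−18.24)²/18.24 = 3.0964
df = 2

test statistic = 3.096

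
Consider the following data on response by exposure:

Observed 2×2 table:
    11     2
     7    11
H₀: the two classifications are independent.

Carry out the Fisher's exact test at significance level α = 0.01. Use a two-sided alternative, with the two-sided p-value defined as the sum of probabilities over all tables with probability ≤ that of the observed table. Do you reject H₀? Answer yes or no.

Margins: r₁=13, r₂=18, c₁=18, c₂=13, n=31
p_obs = C(13,11)·C(18,7)/C(31,18); sum pmf over tables with pmf ≤ p_obs
p-value (two-sided) = 0.02505
At α=0.01: p ≥ α → fail to reject H₀

reject H₀: no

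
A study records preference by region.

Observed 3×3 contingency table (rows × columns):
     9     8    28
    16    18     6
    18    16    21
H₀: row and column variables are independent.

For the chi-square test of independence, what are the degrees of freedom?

df = (r−1)(c−1) = (3−1)·(3−1) = 4

degrees of freedom = 4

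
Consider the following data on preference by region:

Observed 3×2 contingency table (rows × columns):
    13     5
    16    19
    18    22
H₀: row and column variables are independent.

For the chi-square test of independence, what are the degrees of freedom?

df = (r−1)(c−1) = (3−1)·(2−1) = 2

degrees of freedom = 2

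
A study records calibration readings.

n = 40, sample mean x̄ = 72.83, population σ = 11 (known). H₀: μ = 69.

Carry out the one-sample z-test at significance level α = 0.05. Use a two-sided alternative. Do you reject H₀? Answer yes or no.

reject H₀: yes

SE = σ/√n = 11/√40 = 1.7393
z = (x̄−μ₀)/SE = (72.83−69)/1.7393 = 2.2021
p-value (two-sided) = 0.02766
At α=0.05: p < α → reject H₀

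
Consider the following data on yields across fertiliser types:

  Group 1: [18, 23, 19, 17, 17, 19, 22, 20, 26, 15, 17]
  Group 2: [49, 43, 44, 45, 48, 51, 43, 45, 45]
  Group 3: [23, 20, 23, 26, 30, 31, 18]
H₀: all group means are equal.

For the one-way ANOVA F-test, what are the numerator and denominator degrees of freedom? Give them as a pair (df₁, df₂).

degrees of freedom = [2, 24]

k = 3 groups, N = 27 total
df = (k−1, N−k) = (3−1, 27−3) = (2, 24)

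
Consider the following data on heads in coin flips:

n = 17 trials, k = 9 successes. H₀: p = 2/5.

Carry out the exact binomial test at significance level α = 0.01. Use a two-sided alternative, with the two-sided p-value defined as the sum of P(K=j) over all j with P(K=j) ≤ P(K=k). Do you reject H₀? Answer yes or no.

reject H₀: no

Exact binomial: n=17, k=9, p₀=2/5=0.4000
P(X=j) = C(n,j)·p₀^j·(1−p₀)^(n−j); p = Σ P(X=j) over j with P(X=j) ≤ P(X=9)
p-value (two-sided) = 0.32494
At α=0.01: p ≥ α → fail to reject H₀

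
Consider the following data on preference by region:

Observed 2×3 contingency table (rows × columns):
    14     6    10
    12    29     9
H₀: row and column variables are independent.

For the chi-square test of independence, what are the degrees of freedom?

df = (r−1)(c−1) = (2−1)·(3−1) = 2

degrees of freedom = 2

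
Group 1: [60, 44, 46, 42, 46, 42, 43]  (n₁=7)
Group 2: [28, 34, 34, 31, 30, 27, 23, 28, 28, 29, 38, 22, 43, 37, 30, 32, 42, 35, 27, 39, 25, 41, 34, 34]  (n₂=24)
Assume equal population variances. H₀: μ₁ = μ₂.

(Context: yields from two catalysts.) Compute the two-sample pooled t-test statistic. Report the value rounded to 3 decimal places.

test statistic = 5.493

x̄₁=46.143, s₁=6.336, n₁=7
x̄₂=32.125, s₂=5.833, n₂=24
s_p² = [6·6.336² + 23·5.833²]/29 = 35.2925
SE = √(s_p²·(1/7+1/24)) = 2.5519
t = (46.143−32.125)/2.5519 = 5.4931
df = 29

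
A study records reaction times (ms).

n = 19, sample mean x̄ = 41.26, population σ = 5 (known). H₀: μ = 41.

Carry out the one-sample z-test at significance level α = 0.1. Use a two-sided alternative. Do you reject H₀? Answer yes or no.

SE = σ/√n = 5/√19 = 1.1471
z = (x̄−μ₀)/SE = (41.26−41)/1.1471 = 0.2267
p-value (two-sided) = 0.82069
At α=0.1: p ≥ α → fail to reject H₀

reject H₀: no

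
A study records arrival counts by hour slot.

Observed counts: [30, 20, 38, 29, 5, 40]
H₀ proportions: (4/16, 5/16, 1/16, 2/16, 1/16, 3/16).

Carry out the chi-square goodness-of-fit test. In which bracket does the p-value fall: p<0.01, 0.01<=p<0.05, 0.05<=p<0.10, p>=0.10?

n = 162; E_i = n·p_i = [40.50, 50.62, 10.12, 20.25, 10.12, 30.38]
χ² = (30−40.50)²/40.50 + (20−50.62)²/50.62 + (38−10.12)²/10.12 + (29−20.25)²/20.25 + (5−10.12)²/10.12 + (40−30.38)²/30.38 = 107.4156
df = 5
p-value (upper-tail) = 0.00000
→ bracket: p<0.01

p-value bracket: p<0.01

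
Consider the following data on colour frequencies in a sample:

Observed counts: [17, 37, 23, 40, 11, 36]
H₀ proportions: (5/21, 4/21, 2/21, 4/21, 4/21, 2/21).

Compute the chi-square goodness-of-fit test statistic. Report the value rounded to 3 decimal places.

n = 164; E_i = n·p_i = [39.05, 31.24, 15.62, 31.24, 31.24, 15.62]
χ² = (17−39.05)²/39.05 + (37−31.24)²/31.24 + (23−15.62)²/15.62 + (40−31.24)²/31.24 + (11−31.24)²/31.24 + (36−15.62)²/15.62 = 59.1634
df = 5

test statistic = 59.163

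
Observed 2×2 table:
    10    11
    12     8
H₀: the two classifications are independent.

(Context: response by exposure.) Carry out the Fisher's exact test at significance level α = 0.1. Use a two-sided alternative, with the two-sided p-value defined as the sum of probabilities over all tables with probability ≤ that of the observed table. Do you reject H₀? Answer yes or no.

Margins: r₁=21, r₂=20, c₁=22, c₂=19, n=41
p_obs = C(21,10)·C(20,12)/C(41,22); sum pmf over tables with pmf ≤ p_obs
p-value (two-sided) = 0.53590
At α=0.1: p ≥ α → fail to reject H₀

reject H₀: no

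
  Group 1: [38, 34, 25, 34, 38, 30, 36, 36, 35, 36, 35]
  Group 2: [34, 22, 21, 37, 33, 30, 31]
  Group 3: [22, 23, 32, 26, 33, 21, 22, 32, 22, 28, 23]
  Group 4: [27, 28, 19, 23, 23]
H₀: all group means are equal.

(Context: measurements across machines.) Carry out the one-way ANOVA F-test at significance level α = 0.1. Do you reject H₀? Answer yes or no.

Group means [34.27, 29.71, 25.82, 24.00], grand mean 29.088
SSB = Σnᵢ(x̄ᵢ−x̄)² = 545.489; SSW = ΣΣ(x−x̄ᵢ)² = 629.247
MSB = 545.489/3 = 181.8295; MSW = 629.247/30 = 20.9749
F = MSB/MSW = 8.6689
df = (3, 30)
p-value (upper-tail) = 0.00027
At α=0.1: p < α → reject H₀

reject H₀: yes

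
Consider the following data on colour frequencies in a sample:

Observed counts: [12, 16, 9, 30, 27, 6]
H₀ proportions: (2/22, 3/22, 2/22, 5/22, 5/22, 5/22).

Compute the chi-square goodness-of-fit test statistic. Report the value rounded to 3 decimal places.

n = 100; E_i = n·p_i = [9.09, 13.64, 9.09, 22.73, 22.73, 22.73]
χ² = (12−9.09)²/9.09 + (16−13.64)²/13.64 + (9−9.09)²/9.09 + (30−22.73)²/22.73 + (27−22.73)²/22.73 + (6−22.73)²/22.73 = 16.7833
df = 5

test statistic = 16.783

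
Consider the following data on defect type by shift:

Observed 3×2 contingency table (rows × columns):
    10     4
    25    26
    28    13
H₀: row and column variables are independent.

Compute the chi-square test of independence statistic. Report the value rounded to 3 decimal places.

test statistic = 4.464

Row totals [14, 51, 41], col totals [63, 43], n=106
χ² = (10−8.32)²/8.32 + (4−5.68)²/5.68 + (25−30.31)²/30.31 + (26−20.69)²/20.69 + (28−24.37)²/24.37 + (13−16.63)²/16.63 = 4.4642
df = 2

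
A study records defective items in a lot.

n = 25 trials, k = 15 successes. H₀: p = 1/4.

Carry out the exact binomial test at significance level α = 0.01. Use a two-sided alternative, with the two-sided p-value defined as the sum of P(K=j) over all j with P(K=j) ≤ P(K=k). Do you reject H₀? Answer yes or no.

reject H₀: yes

Exact binomial: n=25, k=15, p₀=1/4=0.2500
P(X=j) = C(n,j)·p₀^j·(1−p₀)^(n−j); p = Σ P(X=j) over j with P(X=j) ≤ P(X=15)
p-value (two-sided) = 0.00021
At α=0.01: p < α → reject H₀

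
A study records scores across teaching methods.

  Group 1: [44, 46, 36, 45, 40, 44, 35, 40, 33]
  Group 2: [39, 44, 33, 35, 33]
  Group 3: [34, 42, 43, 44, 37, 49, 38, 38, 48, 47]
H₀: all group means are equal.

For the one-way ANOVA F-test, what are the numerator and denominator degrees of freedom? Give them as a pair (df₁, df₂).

degrees of freedom = [2, 21]

k = 3 groups, N = 24 total
df = (k−1, N−k) = (3−1, 24−3) = (2, 21)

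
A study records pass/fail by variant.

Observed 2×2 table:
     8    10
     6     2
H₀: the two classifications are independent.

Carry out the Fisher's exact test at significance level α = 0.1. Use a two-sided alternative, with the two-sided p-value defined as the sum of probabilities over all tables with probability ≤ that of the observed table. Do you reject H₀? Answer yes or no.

reject H₀: no

Margins: r₁=18, r₂=8, c₁=14, c₂=12, n=26
p_obs = C(18,8)·C(8,6)/C(26,14); sum pmf over tables with pmf ≤ p_obs
p-value (two-sided) = 0.21638
At α=0.1: p ≥ α → fail to reject H₀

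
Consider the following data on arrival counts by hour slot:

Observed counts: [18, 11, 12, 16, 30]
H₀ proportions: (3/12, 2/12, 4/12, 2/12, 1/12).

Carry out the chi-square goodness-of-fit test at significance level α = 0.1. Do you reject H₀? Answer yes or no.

n = 87; E_i = n·p_i = [21.75, 14.50, 29.00, 14.50, 7.25]
χ² = (18−21.75)²/21.75 + (11−14.50)²/14.50 + (12−29.00)²/29.00 + (16−14.50)²/14.50 + (30−7.25)²/7.25 = 83.0000
df = 4
p-value (upper-tail) = 0.00000
At α=0.1: p < α → reject H₀

reject H₀: yes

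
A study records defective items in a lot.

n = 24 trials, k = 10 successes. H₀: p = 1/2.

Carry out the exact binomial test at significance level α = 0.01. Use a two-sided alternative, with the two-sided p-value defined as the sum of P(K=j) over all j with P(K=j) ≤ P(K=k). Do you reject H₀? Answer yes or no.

reject H₀: no

Exact binomial: n=24, k=10, p₀=1/2=0.5000
P(X=j) = C(n,j)·p₀^j·(1−p₀)^(n−j); p = Σ P(X=j) over j with P(X=j) ≤ P(X=10)
p-value (two-sided) = 0.54126
At α=0.01: p ≥ α → fail to reject H₀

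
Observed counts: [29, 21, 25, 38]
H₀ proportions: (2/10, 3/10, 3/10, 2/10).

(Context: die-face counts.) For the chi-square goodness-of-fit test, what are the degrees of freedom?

degrees of freedom = 3

df = k − 1 = 4 − 1 = 3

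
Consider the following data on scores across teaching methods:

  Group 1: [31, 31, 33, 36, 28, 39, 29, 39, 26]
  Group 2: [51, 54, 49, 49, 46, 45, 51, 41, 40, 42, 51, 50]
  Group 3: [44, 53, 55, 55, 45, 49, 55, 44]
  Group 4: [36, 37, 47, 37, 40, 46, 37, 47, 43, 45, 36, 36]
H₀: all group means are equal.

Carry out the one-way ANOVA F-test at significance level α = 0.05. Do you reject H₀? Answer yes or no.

reject H₀: yes

Group means [32.44, 47.42, 50.00, 40.58], grand mean 42.634
SSB = Σnᵢ(x̄ᵢ−x̄)² = 1693.457; SSW = ΣΣ(x−x̄ᵢ)² = 824.056
MSB = 1693.457/3 = 564.4855; MSW = 824.056/37 = 22.2718
F = MSB/MSW = 25.3453
df = (3, 37)
p-value (upper-tail) = 0.00000
At α=0.05: p < α → reject H₀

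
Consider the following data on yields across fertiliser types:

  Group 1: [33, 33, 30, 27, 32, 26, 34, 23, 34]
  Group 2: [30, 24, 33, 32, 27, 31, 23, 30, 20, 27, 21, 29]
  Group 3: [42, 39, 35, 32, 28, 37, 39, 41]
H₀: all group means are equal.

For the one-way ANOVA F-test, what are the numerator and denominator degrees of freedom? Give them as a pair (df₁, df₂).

k = 3 groups, N = 29 total
df = (k−1, N−k) = (3−1, 29−3) = (2, 26)

degrees of freedom = [2, 26]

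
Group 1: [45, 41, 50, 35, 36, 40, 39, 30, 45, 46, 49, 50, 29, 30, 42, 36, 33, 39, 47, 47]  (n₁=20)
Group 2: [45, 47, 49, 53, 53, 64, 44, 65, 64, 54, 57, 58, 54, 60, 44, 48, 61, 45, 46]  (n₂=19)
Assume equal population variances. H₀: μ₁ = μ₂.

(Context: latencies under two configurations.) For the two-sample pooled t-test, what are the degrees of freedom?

degrees of freedom = 37

df = n₁ + n₂ − 2 = 20 + 19 − 2 = 37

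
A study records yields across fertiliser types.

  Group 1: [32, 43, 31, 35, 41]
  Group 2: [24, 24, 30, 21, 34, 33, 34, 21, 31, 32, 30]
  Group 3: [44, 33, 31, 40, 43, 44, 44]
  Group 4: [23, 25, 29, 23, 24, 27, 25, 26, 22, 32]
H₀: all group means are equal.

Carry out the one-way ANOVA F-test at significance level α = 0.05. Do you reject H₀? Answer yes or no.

Group means [36.40, 28.55, 39.86, 25.60], grand mean 31.242
SSB = Σnᵢ(x̄ᵢ−x̄)² = 1050.876; SSW = ΣΣ(x−x̄ᵢ)² = 643.184
MSB = 1050.876/3 = 350.2921; MSW = 643.184/29 = 22.1788
F = MSB/MSW = 15.7940
df = (3, 29)
p-value (upper-tail) = 0.00000
At α=0.05: p < α → reject H₀

reject H₀: yes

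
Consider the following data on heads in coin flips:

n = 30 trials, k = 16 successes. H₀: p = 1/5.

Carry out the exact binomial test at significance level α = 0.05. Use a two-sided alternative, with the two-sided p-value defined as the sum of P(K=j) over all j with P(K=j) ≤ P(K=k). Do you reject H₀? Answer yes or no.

reject H₀: yes

Exact binomial: n=30, k=16, p₀=1/5=0.2000
P(X=j) = C(n,j)·p₀^j·(1−p₀)^(n−j); p = Σ P(X=j) over j with P(X=j) ≤ P(X=16)
p-value (two-sided) = 0.00005
At α=0.05: p < α → reject H₀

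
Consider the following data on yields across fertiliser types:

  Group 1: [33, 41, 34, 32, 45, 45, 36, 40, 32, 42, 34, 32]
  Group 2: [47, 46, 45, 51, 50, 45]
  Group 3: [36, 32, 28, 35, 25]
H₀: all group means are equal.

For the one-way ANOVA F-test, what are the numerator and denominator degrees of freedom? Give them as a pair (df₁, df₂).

k = 3 groups, N = 23 total
df = (k−1, N−k) = (3−1, 23−3) = (2, 20)

degrees of freedom = [2, 20]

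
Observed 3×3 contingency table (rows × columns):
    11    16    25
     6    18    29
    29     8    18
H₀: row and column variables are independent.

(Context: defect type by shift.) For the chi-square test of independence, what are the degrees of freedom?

df = (r−1)(c−1) = (3−1)·(3−1) = 4

degrees of freedom = 4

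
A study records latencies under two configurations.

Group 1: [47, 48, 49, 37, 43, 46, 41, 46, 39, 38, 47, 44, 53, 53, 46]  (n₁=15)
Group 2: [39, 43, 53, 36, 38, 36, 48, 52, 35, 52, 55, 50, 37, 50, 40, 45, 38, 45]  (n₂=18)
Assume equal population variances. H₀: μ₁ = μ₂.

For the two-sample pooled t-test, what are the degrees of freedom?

degrees of freedom = 31

df = n₁ + n₂ − 2 = 15 + 18 − 2 = 31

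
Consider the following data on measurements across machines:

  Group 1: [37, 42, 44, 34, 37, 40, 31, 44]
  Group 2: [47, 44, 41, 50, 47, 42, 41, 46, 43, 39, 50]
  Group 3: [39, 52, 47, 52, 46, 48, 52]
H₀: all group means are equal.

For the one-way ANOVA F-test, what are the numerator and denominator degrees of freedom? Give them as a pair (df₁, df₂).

degrees of freedom = [2, 23]

k = 3 groups, N = 26 total
df = (k−1, N−k) = (3−1, 26−3) = (2, 23)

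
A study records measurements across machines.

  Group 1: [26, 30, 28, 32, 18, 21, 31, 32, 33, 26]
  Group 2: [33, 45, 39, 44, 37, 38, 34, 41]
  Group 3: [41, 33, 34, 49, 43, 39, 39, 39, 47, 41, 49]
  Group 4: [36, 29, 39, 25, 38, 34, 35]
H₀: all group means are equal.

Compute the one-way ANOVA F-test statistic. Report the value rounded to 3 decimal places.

test statistic = 14.502

Group means [27.70, 38.88, 41.27, 33.71], grand mean 35.500
SSB = Σnᵢ(x̄ᵢ−x̄)² = 1088.415; SSW = ΣΣ(x−x̄ᵢ)² = 800.585
MSB = 1088.415/3 = 362.8049; MSW = 800.585/32 = 25.0183
F = MSB/MSW = 14.5016
df = (3, 32)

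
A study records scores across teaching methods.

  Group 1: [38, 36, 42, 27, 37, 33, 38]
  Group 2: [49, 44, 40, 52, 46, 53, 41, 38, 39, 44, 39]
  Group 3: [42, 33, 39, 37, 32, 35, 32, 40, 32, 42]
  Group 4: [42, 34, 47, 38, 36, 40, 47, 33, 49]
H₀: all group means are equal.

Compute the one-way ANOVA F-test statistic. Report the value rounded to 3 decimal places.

test statistic = 5.544

Group means [35.86, 44.09, 36.40, 40.67], grand mean 39.622
SSB = Σnᵢ(x̄ᵢ−x̄)² = 432.536; SSW = ΣΣ(x−x̄ᵢ)² = 858.166
MSB = 432.536/3 = 144.1788; MSW = 858.166/33 = 26.0050
F = MSB/MSW = 5.5443
df = (3, 33)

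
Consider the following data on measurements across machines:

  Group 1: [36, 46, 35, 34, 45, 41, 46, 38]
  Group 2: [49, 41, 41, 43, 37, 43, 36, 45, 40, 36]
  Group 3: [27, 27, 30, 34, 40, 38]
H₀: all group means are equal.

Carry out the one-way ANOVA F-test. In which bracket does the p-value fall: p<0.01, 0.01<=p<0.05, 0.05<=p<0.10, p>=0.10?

Group means [40.12, 41.10, 32.67], grand mean 38.667
SSB = Σnᵢ(x̄ᵢ−x̄)² = 292.225; SSW = ΣΣ(x−x̄ᵢ)² = 489.108
MSB = 292.225/2 = 146.1125; MSW = 489.108/21 = 23.2909
F = MSB/MSW = 6.2734
df = (2, 21)
p-value (upper-tail) = 0.00731
→ bracket: p<0.01

p-value bracket: p<0.01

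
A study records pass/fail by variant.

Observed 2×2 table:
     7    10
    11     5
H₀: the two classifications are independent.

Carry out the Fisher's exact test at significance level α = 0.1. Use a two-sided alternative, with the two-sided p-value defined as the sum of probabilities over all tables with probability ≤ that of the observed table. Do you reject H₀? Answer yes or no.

Margins: r₁=17, r₂=16, c₁=18, c₂=15, n=33
p_obs = C(17,7)·C(16,11)/C(33,18); sum pmf over tables with pmf ≤ p_obs
p-value (two-sided) = 0.16632
At α=0.1: p ≥ α → fail to reject H₀

reject H₀: no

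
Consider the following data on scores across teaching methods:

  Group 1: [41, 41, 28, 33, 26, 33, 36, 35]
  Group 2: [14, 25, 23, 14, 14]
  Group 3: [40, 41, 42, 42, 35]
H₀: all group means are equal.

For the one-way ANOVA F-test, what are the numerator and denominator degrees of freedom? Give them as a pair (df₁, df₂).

degrees of freedom = [2, 15]

k = 3 groups, N = 18 total
df = (k−1, N−k) = (3−1, 18−3) = (2, 15)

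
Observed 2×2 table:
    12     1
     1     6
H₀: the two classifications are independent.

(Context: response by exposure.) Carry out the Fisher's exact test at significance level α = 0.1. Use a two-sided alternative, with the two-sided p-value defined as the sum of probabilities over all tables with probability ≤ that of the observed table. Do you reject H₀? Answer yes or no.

reject H₀: yes

Margins: r₁=13, r₂=7, c₁=13, c₂=7, n=20
p_obs = C(13,12)·C(7,1)/C(20,13); sum pmf over tables with pmf ≤ p_obs
p-value (two-sided) = 0.00119
At α=0.1: p < α → reject H₀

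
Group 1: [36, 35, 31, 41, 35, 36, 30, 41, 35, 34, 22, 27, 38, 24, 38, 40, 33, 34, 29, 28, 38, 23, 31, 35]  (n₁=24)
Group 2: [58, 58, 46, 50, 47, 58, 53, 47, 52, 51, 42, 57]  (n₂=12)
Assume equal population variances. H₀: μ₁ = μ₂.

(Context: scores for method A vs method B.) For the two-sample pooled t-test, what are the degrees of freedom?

degrees of freedom = 34

df = n₁ + n₂ − 2 = 24 + 12 − 2 = 34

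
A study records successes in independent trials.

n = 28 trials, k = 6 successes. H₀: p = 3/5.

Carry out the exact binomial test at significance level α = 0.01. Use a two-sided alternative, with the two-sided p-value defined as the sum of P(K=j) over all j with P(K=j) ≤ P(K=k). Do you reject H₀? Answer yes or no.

reject H₀: yes

Exact binomial: n=28, k=6, p₀=3/5=0.6000
P(X=j) = C(n,j)·p₀^j·(1−p₀)^(n−j); p = Σ P(X=j) over j with P(X=j) ≤ P(X=6)
p-value (two-sided) = 0.00005
At α=0.01: p < α → reject H₀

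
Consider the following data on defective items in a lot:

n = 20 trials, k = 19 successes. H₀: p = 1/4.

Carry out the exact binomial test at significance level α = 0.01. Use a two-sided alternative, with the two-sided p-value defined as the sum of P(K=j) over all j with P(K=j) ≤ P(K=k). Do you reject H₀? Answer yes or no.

Exact binomial: n=20, k=19, p₀=1/4=0.2500
P(X=j) = C(n,j)·p₀^j·(1−p₀)^(n−j); p = Σ P(X=j) over j with P(X=j) ≤ P(X=19)
p-value (two-sided) = 0.00000
At α=0.01: p < α → reject H₀

reject H₀: yes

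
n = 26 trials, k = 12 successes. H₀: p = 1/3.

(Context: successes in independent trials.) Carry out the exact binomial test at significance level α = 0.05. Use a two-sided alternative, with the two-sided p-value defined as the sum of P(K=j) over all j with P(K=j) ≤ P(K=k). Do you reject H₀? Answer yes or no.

Exact binomial: n=26, k=12, p₀=1/3=0.3333
P(X=j) = C(n,j)·p₀^j·(1−p₀)^(n−j); p = Σ P(X=j) over j with P(X=j) ≤ P(X=12)
p-value (two-sided) = 0.21056
At α=0.05: p ≥ α → fail to reject H₀

reject H₀: no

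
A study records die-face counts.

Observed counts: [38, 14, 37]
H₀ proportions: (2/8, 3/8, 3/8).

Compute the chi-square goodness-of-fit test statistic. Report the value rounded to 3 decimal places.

n = 89; E_i = n·p_i = [22.25, 33.38, 33.38]
χ² = (38−22.25)²/22.25 + (14−33.38)²/33.38 + (37−33.38)²/33.38 = 22.7903
df = 2

test statistic = 22.790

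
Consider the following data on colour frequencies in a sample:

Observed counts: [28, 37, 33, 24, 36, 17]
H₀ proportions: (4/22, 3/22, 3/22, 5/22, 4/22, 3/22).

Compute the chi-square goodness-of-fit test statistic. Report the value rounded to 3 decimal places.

test statistic = 19.966

n = 175; E_i = n·p_i = [31.82, 23.86, 23.86, 39.77, 31.82, 23.86]
χ² = (28−31.82)²/31.82 + (37−23.86)²/23.86 + (33−23.86)²/23.86 + (24−39.77)²/39.77 + (36−31.82)²/31.82 + (17−23.86)²/23.86 = 19.9661
df = 5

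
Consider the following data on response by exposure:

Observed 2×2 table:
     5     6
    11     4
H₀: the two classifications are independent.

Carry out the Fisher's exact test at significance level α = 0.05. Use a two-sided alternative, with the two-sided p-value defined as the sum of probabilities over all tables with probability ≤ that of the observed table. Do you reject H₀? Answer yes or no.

reject H₀: no

Margins: r₁=11, r₂=15, c₁=16, c₂=10, n=26
p_obs = C(11,5)·C(15,11)/C(26,16); sum pmf over tables with pmf ≤ p_obs
p-value (two-sided) = 0.22797
At α=0.05: p ≥ α → fail to reject H₀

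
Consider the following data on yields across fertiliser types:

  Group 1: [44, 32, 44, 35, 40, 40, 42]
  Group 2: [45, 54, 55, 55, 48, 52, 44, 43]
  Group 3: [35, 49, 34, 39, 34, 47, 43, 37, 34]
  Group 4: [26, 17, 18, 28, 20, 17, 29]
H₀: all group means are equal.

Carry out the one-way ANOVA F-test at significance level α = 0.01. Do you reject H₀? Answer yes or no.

Group means [39.57, 49.50, 39.11, 22.14], grand mean 38.065
SSB = Σnᵢ(x̄ᵢ−x̄)² = 2846.411; SSW = ΣΣ(x−x̄ᵢ)² = 751.460
MSB = 2846.411/3 = 948.8036; MSW = 751.460/27 = 27.8319
F = MSB/MSW = 34.0906
df = (3, 27)
p-value (upper-tail) = 0.00000
At α=0.01: p < α → reject H₀

reject H₀: yes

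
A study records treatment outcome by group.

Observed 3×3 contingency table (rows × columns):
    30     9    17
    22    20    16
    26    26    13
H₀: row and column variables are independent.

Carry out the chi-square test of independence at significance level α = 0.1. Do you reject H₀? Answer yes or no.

reject H₀: yes

Row totals [56, 58, 65], col totals [78, 55, 46], n=179
χ² = (30−24.40)²/24.40 + (9−17.21)²/17.21 + (17−14.39)²/14.39 + (22−25.27)²/25.27 + (20−17.82)²/17.82 + (16−14.91)²/14.91 + (26−28.32)²/28.32 + (26−19.97)²/19.97 + (13−16.70)²/16.70 = 9.2734
df = 4
p-value (upper-tail) = 0.05462
At α=0.1: p < α → reject H₀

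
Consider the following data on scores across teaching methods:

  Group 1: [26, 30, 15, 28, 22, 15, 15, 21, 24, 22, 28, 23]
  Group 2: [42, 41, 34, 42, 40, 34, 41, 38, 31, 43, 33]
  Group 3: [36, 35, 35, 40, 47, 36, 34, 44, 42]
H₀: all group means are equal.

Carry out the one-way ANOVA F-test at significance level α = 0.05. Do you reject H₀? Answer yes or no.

reject H₀: yes

Group means [22.42, 38.09, 38.78], grand mean 32.406
SSB = Σnᵢ(x̄ᵢ−x̄)² = 1918.337; SSW = ΣΣ(x−x̄ᵢ)² = 661.381
MSB = 1918.337/2 = 959.1687; MSW = 661.381/29 = 22.8063
F = MSB/MSW = 42.0573
df = (2, 29)
p-value (upper-tail) = 0.00000
At α=0.05: p < α → reject H₀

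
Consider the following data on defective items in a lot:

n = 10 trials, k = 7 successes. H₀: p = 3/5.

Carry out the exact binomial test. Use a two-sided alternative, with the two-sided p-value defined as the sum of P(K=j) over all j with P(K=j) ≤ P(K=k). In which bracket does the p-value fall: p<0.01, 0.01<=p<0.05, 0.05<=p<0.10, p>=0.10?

Exact binomial: n=10, k=7, p₀=3/5=0.6000
P(X=j) = C(n,j)·p₀^j·(1−p₀)^(n−j); p = Σ P(X=j) over j with P(X=j) ≤ P(X=7)
p-value (two-sided) = 0.74918
→ bracket: p>=0.10

p-value bracket: p>=0.10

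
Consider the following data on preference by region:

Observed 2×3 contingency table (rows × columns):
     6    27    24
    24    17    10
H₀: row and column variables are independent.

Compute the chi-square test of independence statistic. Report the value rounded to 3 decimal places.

test statistic = 18.561

Row totals [57, 51], col totals [30, 44, 34], n=108
χ² = (6−15.83)²/15.83 + (27−23.22)²/23.22 + (24−17.94)²/17.94 + (24−14.17)²/14.17 + (17−20.78)²/20.78 + (10−16.06)²/16.06 = 18.5614
df = 2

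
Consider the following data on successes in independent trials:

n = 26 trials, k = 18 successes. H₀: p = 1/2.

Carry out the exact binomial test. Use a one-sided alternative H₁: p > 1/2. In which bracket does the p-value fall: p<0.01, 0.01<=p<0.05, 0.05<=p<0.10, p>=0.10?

p-value bracket: 0.01<=p<0.05

Exact binomial: n=26, k=18, p₀=1/2=0.5000
P(X≥18) from Σ C(n,i)·p₀^i·(1−p₀)^(n−i)
p-value (one-sided, H₁ greater) = 0.03776
→ bracket: 0.01<=p<0.05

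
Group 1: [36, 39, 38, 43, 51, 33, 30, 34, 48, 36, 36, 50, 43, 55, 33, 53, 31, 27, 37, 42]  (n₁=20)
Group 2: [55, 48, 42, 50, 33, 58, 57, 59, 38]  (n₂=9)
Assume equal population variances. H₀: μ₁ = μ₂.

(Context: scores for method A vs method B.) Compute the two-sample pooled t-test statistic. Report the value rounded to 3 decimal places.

x̄₁=39.750, s₁=8.097, n₁=20
x̄₂=48.889, s₂=9.413, n₂=9
s_p² = [19·8.097² + 8·9.413²]/27 = 72.3940
SE = √(s_p²·(1/20+1/9)) = 3.4152
t = (39.750−48.889)/3.4152 = -2.6760
df = 27

test statistic = -2.676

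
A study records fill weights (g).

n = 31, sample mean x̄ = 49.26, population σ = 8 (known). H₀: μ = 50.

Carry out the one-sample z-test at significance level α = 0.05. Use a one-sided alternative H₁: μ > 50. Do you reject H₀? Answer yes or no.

reject H₀: no

SE = σ/√n = 8/√31 = 1.4368
z = (x̄−μ₀)/SE = (49.26−50)/1.4368 = -0.5150
p-value (one-sided, H₁ greater) = 0.69673
At α=0.05: p ≥ α → fail to reject H₀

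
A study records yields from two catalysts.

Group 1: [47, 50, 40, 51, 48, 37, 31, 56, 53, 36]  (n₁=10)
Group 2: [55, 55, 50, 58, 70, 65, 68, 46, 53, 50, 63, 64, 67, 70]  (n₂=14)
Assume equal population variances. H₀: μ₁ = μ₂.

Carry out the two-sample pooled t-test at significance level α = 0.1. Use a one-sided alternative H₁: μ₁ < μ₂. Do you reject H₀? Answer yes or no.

x̄₁=44.900, s₁=8.333, n₁=10
x̄₂=59.571, s₂=8.131, n₂=14
s_p² = [9·8.333² + 13·8.131²]/22 = 67.4695
SE = √(s_p²·(1/10+1/14)) = 3.4009
t = (44.900−59.571)/3.4009 = -4.3140
df = 22
p-value (one-sided, H₁ less) = 0.00014
At α=0.1: p < α → reject H₀

reject H₀: yes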